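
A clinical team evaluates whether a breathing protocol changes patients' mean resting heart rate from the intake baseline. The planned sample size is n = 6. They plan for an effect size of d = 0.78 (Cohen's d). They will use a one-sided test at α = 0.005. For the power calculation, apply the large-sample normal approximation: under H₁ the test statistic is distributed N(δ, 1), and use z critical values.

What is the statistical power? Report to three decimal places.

Noncentrality parameter: δ = d·√n = 0.78 × √6 = 1.9106
Critical value for a one-sided test at α = 0.005: z_α = 2.576.
Power = P(Z > 2.576 − δ) = Φ(-0.665) = 0.2530.

Power ≈ 0.253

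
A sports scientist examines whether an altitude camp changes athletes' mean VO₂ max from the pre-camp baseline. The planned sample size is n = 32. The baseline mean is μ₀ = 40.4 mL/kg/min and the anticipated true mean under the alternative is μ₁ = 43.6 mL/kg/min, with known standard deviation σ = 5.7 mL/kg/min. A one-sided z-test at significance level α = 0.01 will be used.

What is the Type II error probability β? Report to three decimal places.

β ≈ 0.198

Standardized effect: d = |μ₁ − μ₀| / σ = |43.6 − 40.4| / 5.7 = 0.5614
Noncentrality parameter: δ = d·√n = 0.5614 × √32 = 3.1758
One-sided α = 0.01 → critical value z_{0.01} = 2.326.
Power = Φ(δ − 2.326) = Φ(0.849) = 0.8022.
Type II error: β = 1 − power = 1 − 0.8022 = 0.1978.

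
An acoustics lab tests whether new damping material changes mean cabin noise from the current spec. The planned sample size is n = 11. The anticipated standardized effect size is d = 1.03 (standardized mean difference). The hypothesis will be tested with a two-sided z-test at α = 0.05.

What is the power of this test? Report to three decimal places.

Noncentrality parameter: δ = d·√n = 1.03 × √11 = 3.4161
Two-sided α = 0.05 → critical value z_{0.025} = 1.960.
Power = Φ(δ − 1.960) + Φ(−δ − 1.960) = Φ(1.456) + Φ(-5.376) = 0.9273 + 0.0000 = 0.9273.

Power ≈ 0.927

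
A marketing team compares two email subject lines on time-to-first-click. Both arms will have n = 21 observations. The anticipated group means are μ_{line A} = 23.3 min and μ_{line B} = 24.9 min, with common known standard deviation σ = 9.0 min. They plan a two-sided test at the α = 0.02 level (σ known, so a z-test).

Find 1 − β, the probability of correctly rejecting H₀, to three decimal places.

Power ≈ 0.042

Standardized effect: d = |μ_{line A} − μ_{line B}| / σ = |23.3 − 24.9| / 9.0 = 0.1778
Noncentrality parameter: δ = d·√(n/2) = 0.1778 × √(21/2) = 0.5761
Two-sided α = 0.02 → critical value z_{0.01} = 2.326.
Power = Φ(δ − 2.326) + Φ(−δ − 2.326) = Φ(-1.750) + Φ(-2.902) = 0.0400 + 0.0019 = 0.0419.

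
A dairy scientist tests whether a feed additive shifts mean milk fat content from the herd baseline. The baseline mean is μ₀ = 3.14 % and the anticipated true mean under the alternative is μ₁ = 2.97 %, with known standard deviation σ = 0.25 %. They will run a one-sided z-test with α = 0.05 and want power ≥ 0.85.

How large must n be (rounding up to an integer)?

n = 16

Standardized effect: d = |μ₁ − μ₀| / σ = |2.97 − 3.14| / 0.25 = 0.6800
For power 0.85 need Φ(δ − z_{0.05}) = 0.85, so δ = z_{0.05} + z_{0.15} = 1.645 + 1.036 = 2.681.
δ = d·√n ⇒ n = (δ/d)² = (2.681 / 0.6800)² = 15.55.
Round up to the next whole unit.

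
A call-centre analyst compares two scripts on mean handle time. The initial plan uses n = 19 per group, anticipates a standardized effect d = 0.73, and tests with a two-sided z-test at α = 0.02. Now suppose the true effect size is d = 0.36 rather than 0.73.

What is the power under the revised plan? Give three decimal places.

Power ≈ 0.112

With d = 0.36: δ = d·√(n/2) = 0.36 × √(19/2) = 1.1096. Critical value z_{0.01} = 2.326.
Revised power = Φ(δ − 2.326) + Φ(−δ − 2.326) = Φ(-1.217) + Φ(-3.436) = 0.1118 + 0.0003 = 0.1121.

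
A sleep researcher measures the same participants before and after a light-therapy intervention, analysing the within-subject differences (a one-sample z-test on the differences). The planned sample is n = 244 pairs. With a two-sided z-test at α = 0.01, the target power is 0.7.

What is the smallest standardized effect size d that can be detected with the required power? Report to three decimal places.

d ≈ 0.198

Need Φ(δ − 2.576) = 0.7, so δ = 2.576 + 0.524 = 3.100.
(The second rejection-region term Φ(−δ − z_{α/2}) is negligible and dropped.)
δ = d·√n ⇒ d = δ/√n = 3.100/√244 = 0.1985.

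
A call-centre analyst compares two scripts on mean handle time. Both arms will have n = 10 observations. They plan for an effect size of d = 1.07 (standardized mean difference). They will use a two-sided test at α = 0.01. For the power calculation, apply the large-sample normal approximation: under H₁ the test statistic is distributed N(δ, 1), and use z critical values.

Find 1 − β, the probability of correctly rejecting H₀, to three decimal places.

Power ≈ 0.427

Noncentrality parameter: δ = d·√(n/2) = 1.07 × √(10/2) = 2.3926
Critical value for a two-sided test at α = 0.01: z_{α/2} = 2.576.
Power = Φ(δ − 2.576) + Φ(−δ − 2.576) = Φ(-0.183) + Φ(-4.968) = 0.4273 + 0.0000 = 0.4273.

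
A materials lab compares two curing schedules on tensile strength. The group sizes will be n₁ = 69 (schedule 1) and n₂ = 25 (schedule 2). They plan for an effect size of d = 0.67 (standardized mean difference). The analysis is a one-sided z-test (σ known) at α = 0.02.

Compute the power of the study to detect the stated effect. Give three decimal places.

Noncentrality parameter: δ = d / √(1/n₁ + 1/n₂) = 0.67 / √(1/69 + 1/25) = 2.8702
One-sided α = 0.02 → critical value z_{0.02} = 2.054.
Power = Φ(δ − 2.054) = Φ(0.816) = 0.7929.

Power ≈ 0.793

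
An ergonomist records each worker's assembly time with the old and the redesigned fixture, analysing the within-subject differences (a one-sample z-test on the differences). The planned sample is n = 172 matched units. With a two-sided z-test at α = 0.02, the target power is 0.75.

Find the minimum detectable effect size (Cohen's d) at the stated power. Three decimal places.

d ≈ 0.229

Required noncentrality: δ = z_{0.01} + z_{0.25} = 2.326 + 0.674 = 3.001.
(The second rejection-region term Φ(−δ − z_{α/2}) is negligible and dropped.)
δ = d·√n ⇒ d = δ/√n = 3.001/√172 = 0.2288.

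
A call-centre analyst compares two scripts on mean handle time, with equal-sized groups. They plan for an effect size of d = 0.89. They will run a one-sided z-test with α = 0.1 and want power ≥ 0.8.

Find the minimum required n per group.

For power 0.8 need Φ(δ − z_{0.1}) = 0.8, so δ = z_{0.1} + z_{0.20} = 1.282 + 0.842 = 2.123.
δ = d·√(n/2) ⇒ n = 2(δ/d)² = 2 × (2.123 / 0.89)² = 11.38.
Rounding up, n = 12 per group.

n = 12 per group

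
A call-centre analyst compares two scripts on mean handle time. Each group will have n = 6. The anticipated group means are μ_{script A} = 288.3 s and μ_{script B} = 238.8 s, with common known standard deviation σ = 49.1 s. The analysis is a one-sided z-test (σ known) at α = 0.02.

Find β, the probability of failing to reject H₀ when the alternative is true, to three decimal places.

Standardized effect: d = |μ_{script A} − μ_{script B}| / σ = |288.3 − 238.8| / 49.1 = 1.0081
Noncentrality parameter: δ = d·√(n/2) = 1.0081 × √(6/2) = 1.7462
Critical value for a one-sided test at α = 0.02: z_α = 2.054.
Power = P(Z > 2.054 − δ) = Φ(-0.308) = 0.3792.
Type II error: β = 1 − power = 1 − 0.3792 = 0.6208.

β ≈ 0.621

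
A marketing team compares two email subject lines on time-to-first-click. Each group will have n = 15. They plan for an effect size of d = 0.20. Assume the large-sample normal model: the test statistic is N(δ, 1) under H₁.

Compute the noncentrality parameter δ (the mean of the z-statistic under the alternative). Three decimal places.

δ ≈ 0.548

δ = d·√(n/2) = 0.20 × √(15/2) = 0.5477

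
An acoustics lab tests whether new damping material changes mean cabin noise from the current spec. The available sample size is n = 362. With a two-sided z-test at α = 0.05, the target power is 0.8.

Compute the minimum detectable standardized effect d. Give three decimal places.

d ≈ 0.147

Required noncentrality: δ = z_{0.025} + z_{0.20} = 1.960 + 0.842 = 2.802.
(The second rejection-region term Φ(−δ − z_{α/2}) is negligible and dropped.)
δ = d·√n ⇒ d = δ/√n = 2.802/√362 = 0.1472.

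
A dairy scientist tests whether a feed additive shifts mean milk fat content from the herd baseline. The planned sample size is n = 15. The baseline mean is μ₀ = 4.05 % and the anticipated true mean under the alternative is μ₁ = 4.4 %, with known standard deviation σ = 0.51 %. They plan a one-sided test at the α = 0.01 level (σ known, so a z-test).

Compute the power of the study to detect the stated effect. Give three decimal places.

Power ≈ 0.630

Standardized effect: d = |μ₁ − μ₀| / σ = |4.4 − 4.05| / 0.51 = 0.6863
Noncentrality parameter: δ = d·√n = 0.6863 × √15 = 2.6579
Critical value for a one-sided test at α = 0.01: z_α = 2.326.
Power = Φ(δ − 2.326) = Φ(0.332) = 0.6299.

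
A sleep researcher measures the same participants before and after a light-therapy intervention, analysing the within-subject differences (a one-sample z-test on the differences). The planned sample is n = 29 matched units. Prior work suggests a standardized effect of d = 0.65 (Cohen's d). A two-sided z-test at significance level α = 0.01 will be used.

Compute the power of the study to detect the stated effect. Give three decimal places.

Noncentrality parameter: δ = d·√n = 0.65 × √29 = 3.5004
Critical value for a two-sided test at α = 0.01: z_{α/2} = 2.576.
Power = Φ(δ − 2.576) + Φ(−δ − 2.576) = Φ(0.925) + Φ(-6.076) = 0.8224 + 0.0000 = 0.8224.

Power ≈ 0.822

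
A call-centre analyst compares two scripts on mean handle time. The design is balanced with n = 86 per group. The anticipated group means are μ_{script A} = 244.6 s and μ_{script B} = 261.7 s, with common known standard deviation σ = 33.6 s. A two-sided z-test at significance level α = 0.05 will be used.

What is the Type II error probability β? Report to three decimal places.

β ≈ 0.084

Standardized effect: d = |μ_{script A} − μ_{script B}| / σ = |244.6 − 261.7| / 33.6 = 0.5089
Noncentrality parameter: δ = d·√(n/2) = 0.5089 × √(86/2) = 3.3373
Critical value for a two-sided test at α = 0.05: z_{α/2} = 1.960.
Power = Φ(δ − 1.960) + Φ(−δ − 1.960) = Φ(1.377) + Φ(-5.297) = 0.9158 + 0.0000 = 0.9158.
Type II error: β = 1 − power = 1 − 0.9158 = 0.0842.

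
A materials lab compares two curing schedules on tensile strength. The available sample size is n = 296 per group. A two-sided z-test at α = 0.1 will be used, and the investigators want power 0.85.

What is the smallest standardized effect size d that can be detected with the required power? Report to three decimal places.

d ≈ 0.220

Required noncentrality: δ = z_{0.05} + z_{0.15} = 1.645 + 1.036 = 2.681.
(The second rejection-region term Φ(−δ − z_{α/2}) is negligible and dropped.)
δ = d·√(n/2) ⇒ d = δ/√(n/2) = 2.681/√(296/2) = 0.2204.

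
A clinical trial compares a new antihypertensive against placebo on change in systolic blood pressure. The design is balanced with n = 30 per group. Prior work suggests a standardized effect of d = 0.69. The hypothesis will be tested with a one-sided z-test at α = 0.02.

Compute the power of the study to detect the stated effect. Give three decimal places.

Noncentrality parameter: δ = d·√(n/2) = 0.69 × √(30/2) = 2.6724
Critical value for a one-sided test at α = 0.02: z_α = 2.054.
Power = P(Z > 2.054 − δ) = Φ(0.619) = 0.7319.

Power ≈ 0.732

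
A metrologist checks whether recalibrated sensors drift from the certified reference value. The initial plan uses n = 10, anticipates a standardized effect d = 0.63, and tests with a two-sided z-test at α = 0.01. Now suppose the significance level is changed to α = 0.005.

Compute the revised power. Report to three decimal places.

Power ≈ 0.208

δ = d·√n = 0.63 × √10 = 1.9922 (unchanged). New critical value: z_{0.0025} = 2.807.
Revised power = Φ(δ − 2.807) + Φ(−δ − 2.807) = Φ(-0.815) + Φ(-4.799) = 0.2076 + 0.0000 = 0.2076.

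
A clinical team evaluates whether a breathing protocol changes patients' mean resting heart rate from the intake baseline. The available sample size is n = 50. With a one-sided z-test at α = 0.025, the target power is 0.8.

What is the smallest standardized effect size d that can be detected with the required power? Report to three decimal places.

d ≈ 0.396

Need Φ(δ − 1.960) = 0.8, so δ = 1.960 + 0.842 = 2.802.
δ = d·√n ⇒ d = δ/√n = 2.802/√50 = 0.3962.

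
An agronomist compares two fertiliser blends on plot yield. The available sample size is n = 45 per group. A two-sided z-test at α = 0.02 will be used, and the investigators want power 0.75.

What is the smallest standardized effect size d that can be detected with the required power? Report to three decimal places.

d ≈ 0.633

Required noncentrality: δ = z_{0.01} + z_{0.25} = 2.326 + 0.674 = 3.001.
(The second rejection-region term Φ(−δ − z_{α/2}) is negligible and dropped.)
δ = d·√(n/2) ⇒ d = δ/√(n/2) = 3.001/√(45/2) = 0.6326.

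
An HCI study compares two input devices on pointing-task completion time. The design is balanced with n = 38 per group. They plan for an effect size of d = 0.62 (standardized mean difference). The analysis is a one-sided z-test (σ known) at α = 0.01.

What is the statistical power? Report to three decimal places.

Noncentrality parameter: λ = d·√(n/2) = 0.62 × √(38/2) = 2.7025
Critical value for a one-sided test at α = 0.01: z_α = 2.326.
Power = P(Z > 2.326 − λ) = Φ(0.376) = 0.6466.

Power ≈ 0.647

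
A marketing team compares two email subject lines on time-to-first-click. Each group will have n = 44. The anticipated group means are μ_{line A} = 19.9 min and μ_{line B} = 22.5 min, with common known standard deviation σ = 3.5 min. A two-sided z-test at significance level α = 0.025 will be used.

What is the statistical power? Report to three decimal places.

Standardized effect: d = |μ_{line A} − μ_{line B}| / σ = |19.9 − 22.5| / 3.5 = 0.7429
Noncentrality parameter: δ = d·√(n/2) = 0.7429 × √(44/2) = 3.4843
Critical value for a two-sided test at α = 0.025: z_{α/2} = 2.241.
Power = Φ(δ − 2.241) + Φ(−δ − 2.241) = Φ(1.243) + Φ(-5.726) = 0.8930 + 0.0000 = 0.8930.

Power ≈ 0.893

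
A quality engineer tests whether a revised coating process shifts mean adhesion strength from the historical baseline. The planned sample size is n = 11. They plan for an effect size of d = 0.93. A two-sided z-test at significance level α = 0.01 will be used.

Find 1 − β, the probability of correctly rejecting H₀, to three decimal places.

Noncentrality parameter: λ = d·√n = 0.93 × √11 = 3.0845
Two-sided α = 0.01 → critical value z_{0.005} = 2.576.
Power = Φ(λ − 2.576) + Φ(−λ − 2.576) = Φ(0.509) + Φ(-5.660) = 0.6945 + 0.0000 = 0.6945.

Power ≈ 0.694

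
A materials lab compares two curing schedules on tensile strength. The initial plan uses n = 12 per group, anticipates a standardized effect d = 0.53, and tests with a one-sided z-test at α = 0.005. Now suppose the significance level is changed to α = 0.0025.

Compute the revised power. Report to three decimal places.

Power ≈ 0.066

δ = d·√(n/2) = 0.53 × √(12/2) = 1.2982 (unchanged). New critical value: z_{0.0025} = 2.807.
Revised power = P(Z > 2.807 − δ) = Φ(-1.509) = 0.0657.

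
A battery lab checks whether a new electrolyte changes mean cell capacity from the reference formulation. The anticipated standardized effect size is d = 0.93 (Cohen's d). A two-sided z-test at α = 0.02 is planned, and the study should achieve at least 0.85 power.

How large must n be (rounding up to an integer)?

n = 14

Set Φ(δ − 2.326) = 0.85; then δ − 2.326 = Φ⁻¹(0.85) = 1.036, giving δ = 3.363.
(Ignoring the negligible lower-tail rejection probability gives the usual closed-form inversion.)
δ = d·√n ⇒ n = (δ/d)² = (3.363 / 0.93)² = 13.07.
Round up to the next whole unit.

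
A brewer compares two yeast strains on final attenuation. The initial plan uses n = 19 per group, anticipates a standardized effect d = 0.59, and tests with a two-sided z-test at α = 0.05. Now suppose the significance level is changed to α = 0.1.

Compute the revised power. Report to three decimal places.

δ = d·√(n/2) = 0.59 × √(19/2) = 1.8185 (unchanged). New critical value: z_{0.05} = 1.645.
Revised power = Φ(δ − 1.645) + Φ(−δ − 1.645) = Φ(0.174) + Φ(-3.463) = 0.5689 + 0.0003 = 0.5692.

Power ≈ 0.569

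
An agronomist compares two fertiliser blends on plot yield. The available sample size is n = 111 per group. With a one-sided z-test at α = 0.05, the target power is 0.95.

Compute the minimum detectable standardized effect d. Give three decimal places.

d ≈ 0.442

Need Φ(δ − 1.645) = 0.95, so δ = 1.645 + 1.645 = 3.290.
δ = d·√(n/2) ⇒ d = δ/√(n/2) = 3.290/√(111/2) = 0.4416.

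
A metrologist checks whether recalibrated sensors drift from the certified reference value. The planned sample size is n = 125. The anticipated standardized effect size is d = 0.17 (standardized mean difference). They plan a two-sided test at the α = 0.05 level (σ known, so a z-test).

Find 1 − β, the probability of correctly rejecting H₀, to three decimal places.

Power ≈ 0.476

Noncentrality parameter: δ = d·√n = 0.17 × √125 = 1.9007
Two-sided α = 0.05 → critical value z_{0.025} = 1.960.
Power = Φ(δ − 1.960) + Φ(−δ − 1.960) = Φ(-0.059) + Φ(-3.861) = 0.4764 + 0.0001 = 0.4764.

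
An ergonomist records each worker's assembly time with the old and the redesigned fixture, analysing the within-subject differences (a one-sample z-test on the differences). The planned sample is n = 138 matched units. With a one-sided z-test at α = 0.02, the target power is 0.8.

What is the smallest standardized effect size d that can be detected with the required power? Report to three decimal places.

Need Φ(δ − 2.054) = 0.8, so δ = 2.054 + 0.842 = 2.895.
δ = d·√n ⇒ d = δ/√n = 2.895/√138 = 0.2465.

d ≈ 0.246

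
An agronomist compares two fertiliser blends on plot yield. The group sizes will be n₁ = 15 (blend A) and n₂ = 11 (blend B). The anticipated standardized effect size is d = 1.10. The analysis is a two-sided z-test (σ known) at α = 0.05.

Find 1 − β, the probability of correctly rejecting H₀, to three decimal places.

Power ≈ 0.791

Noncentrality parameter: δ = d / √(1/n₁ + 1/n₂) = 1.10 / √(1/15 + 1/11) = 2.7711
Critical value for a two-sided test at α = 0.05: z_{α/2} = 1.960.
Power = Φ(δ − 1.960) + Φ(−δ − 1.960) = Φ(0.811) + Φ(-4.731) = 0.7913 + 0.0000 = 0.7913.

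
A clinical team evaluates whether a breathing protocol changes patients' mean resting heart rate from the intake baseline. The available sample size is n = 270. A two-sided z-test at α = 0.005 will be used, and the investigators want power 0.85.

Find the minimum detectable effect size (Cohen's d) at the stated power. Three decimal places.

Required noncentrality: δ = z_{0.0025} + z_{0.15} = 2.807 + 1.036 = 3.843.
(The second rejection-region term Φ(−δ − z_{α/2}) is negligible and dropped.)
δ = d·√n ⇒ d = δ/√n = 3.843/√270 = 0.2339.

d ≈ 0.234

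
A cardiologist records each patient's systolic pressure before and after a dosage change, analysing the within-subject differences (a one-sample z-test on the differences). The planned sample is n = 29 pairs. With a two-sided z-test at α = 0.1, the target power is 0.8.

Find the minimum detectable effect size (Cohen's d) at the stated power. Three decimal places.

Required noncentrality: δ = z_{0.05} + z_{0.20} = 1.645 + 0.842 = 2.486.
(The second rejection-region term Φ(−δ − z_{α/2}) is negligible and dropped.)
δ = d·√n ⇒ d = δ/√n = 2.486/√29 = 0.4617.

d ≈ 0.462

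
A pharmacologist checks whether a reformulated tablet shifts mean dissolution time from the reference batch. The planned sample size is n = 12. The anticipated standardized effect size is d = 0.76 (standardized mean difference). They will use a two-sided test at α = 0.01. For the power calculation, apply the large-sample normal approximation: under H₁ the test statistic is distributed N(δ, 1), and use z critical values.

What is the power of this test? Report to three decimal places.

Power ≈ 0.523

Noncentrality parameter: δ = d·√n = 0.76 × √12 = 2.6327
Critical value for a two-sided test at α = 0.01: z_{α/2} = 2.576.
Power = Φ(δ − 2.576) + Φ(−δ − 2.576) = Φ(0.057) + Φ(-5.209) = 0.5227 + 0.0000 = 0.5227.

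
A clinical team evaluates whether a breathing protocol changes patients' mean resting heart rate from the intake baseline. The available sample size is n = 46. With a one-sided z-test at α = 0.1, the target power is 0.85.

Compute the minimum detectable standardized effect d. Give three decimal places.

Required noncentrality: δ = z_{0.1} + z_{0.15} = 1.282 + 1.036 = 2.318.
δ = d·√n ⇒ d = δ/√n = 2.318/√46 = 0.3418.

d ≈ 0.342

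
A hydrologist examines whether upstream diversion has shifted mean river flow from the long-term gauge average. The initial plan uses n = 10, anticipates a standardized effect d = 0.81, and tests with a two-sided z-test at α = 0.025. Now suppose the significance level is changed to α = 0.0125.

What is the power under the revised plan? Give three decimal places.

δ = d·√n = 0.81 × √10 = 2.5614 (unchanged). New critical value: z_{0.0063} = 2.498.
Revised power = Φ(δ − 2.498) + Φ(−δ − 2.498) = Φ(0.064) + Φ(-5.059) = 0.5254 + 0.0000 = 0.5254.

Power ≈ 0.525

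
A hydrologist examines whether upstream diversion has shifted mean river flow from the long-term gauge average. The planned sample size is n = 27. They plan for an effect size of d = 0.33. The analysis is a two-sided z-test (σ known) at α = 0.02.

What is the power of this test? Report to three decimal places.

Noncentrality parameter: δ = d·√n = 0.33 × √27 = 1.7147
Two-sided α = 0.02 → critical value z_{0.01} = 2.326.
Power = Φ(δ − 2.326) + Φ(−δ − 2.326) = Φ(-0.612) + Φ(-4.041) = 0.2704 + 0.0000 = 0.2704.

Power ≈ 0.270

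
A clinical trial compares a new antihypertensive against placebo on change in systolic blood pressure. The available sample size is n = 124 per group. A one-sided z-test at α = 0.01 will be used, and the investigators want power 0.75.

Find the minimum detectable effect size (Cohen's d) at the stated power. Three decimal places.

d ≈ 0.381

Need Φ(δ − 2.326) = 0.75, so δ = 2.326 + 0.674 = 3.001.
δ = d·√(n/2) ⇒ d = δ/√(n/2) = 3.001/√(124/2) = 0.3811.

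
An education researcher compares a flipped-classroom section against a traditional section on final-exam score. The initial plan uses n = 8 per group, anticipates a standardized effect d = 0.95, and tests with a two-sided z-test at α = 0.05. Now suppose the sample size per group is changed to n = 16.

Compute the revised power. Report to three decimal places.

With n = 16 per group: δ = d·√(n/2) = 0.95 × √(16/2) = 2.6870. Critical value z_{0.025} = 1.960.
Revised power = Φ(δ − 1.960) + Φ(−δ − 1.960) = Φ(0.727) + Φ(-4.647) = 0.7664 + 0.0000 = 0.7664.

Power ≈ 0.766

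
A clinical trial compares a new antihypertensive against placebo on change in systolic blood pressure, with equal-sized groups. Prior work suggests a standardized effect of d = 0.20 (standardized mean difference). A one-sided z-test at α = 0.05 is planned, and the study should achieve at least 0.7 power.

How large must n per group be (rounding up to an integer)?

Set Φ(δ − 1.645) = 0.7; then δ − 1.645 = Φ⁻¹(0.7) = 0.524, giving δ = 2.169.
δ = d·√(n/2) ⇒ n = 2(δ/d)² = 2 × (2.169 / 0.20)² = 235.28.
Rounding up, n = 236 per group.

n = 236 per group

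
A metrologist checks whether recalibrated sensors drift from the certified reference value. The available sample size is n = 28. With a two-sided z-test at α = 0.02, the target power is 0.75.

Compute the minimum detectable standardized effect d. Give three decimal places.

Need Φ(δ − 2.326) = 0.75, so δ = 2.326 + 0.674 = 3.001.
(Lower-tail contribution to power is negligible for δ > 0.)
δ = d·√n ⇒ d = δ/√n = 3.001/√28 = 0.5671.

d ≈ 0.567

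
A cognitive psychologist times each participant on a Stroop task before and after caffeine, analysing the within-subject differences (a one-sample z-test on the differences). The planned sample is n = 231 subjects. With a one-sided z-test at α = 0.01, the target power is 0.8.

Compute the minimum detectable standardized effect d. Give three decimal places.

d ≈ 0.208

Need Φ(δ − 2.326) = 0.8, so δ = 2.326 + 0.842 = 3.168.
δ = d·√n ⇒ d = δ/√n = 3.168/√231 = 0.2084.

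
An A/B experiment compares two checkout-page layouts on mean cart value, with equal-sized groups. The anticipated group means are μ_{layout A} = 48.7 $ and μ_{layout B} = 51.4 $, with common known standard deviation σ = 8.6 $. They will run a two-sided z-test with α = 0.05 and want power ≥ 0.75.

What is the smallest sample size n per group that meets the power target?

n = 141 per group

Standardized effect: d = |μ_{layout A} − μ_{layout B}| / σ = |48.7 − 51.4| / 8.6 = 0.3140
Set Φ(δ − 1.960) = 0.75; then δ − 1.960 = Φ⁻¹(0.75) = 0.674, giving δ = 2.634.
(Ignoring the negligible lower-tail rejection probability gives the usual closed-form inversion.)
δ = d·√(n/2) ⇒ n = 2(δ/d)² = 2 × (2.634 / 0.3140)² = 140.83.
Round up to the next whole unit.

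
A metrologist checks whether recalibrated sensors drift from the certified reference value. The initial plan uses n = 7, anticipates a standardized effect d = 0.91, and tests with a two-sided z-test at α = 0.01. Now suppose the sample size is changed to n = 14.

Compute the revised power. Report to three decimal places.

With n = 14: δ = d·√n = 0.91 × √14 = 3.4049. Critical value z_{0.005} = 2.576.
Revised power = Φ(δ − 2.576) + Φ(−δ − 2.576) = Φ(0.829) + Φ(-5.981) = 0.7965 + 0.0000 = 0.7965.

Power ≈ 0.796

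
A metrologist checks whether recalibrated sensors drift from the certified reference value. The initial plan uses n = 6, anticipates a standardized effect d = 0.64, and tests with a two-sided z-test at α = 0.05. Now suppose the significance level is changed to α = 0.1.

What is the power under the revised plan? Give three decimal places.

δ = d·√n = 0.64 × √6 = 1.5677 (unchanged). New critical value: z_{0.05} = 1.645.
Revised power = Φ(δ − 1.645) + Φ(−δ − 1.645) = Φ(-0.077) + Φ(-3.213) = 0.4692 + 0.0007 = 0.4699.

Power ≈ 0.470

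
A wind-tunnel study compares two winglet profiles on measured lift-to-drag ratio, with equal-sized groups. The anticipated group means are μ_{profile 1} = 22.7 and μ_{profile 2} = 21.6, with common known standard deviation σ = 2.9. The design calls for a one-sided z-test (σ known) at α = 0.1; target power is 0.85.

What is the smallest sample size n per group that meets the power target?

Standardized effect: d = |μ_{profile 1} − μ_{profile 2}| / σ = |22.7 − 21.6| / 2.9 = 0.3793
For power 0.85 need Φ(δ − z_{0.1}) = 0.85, so δ = z_{0.1} + z_{0.15} = 1.282 + 1.036 = 2.318.
δ = d·√(n/2) ⇒ n = 2(δ/d)² = 2 × (2.318 / 0.3793)² = 74.69.
Round up to the next whole unit.

n = 75 per group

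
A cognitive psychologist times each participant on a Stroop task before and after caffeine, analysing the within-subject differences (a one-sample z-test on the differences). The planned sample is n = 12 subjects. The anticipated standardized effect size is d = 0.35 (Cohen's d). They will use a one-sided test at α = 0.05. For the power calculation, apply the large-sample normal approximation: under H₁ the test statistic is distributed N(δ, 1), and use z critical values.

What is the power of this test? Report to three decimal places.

Noncentrality parameter: δ = d·√n = 0.35 × √12 = 1.2124
One-sided α = 0.05 → critical value z_{0.05} = 1.645.
Power = P(Z > 1.645 − δ) = Φ(-0.432) = 0.3327.

Power ≈ 0.333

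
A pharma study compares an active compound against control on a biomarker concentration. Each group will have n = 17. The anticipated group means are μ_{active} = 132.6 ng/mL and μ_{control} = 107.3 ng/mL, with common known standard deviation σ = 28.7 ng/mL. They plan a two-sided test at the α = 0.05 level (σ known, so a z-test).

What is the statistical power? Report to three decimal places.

Power ≈ 0.729

Standardized effect: d = |μ_{active} − μ_{control}| / σ = |132.6 − 107.3| / 28.7 = 0.8815
Noncentrality parameter: δ = d·√(n/2) = 0.8815 × √(17/2) = 2.5701
Critical value for a two-sided test at α = 0.05: z_{α/2} = 1.960.
Power = Φ(δ − 1.960) + Φ(−δ − 1.960) = Φ(0.610) + Φ(-4.530) = 0.7291 + 0.0000 = 0.7291.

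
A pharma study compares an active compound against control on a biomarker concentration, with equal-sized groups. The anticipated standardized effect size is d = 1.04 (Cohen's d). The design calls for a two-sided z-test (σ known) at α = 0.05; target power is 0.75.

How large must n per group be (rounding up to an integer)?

n = 13 per group

Set Φ(δ − 1.960) = 0.75; then δ − 1.960 = Φ⁻¹(0.75) = 0.674, giving δ = 2.634.
(Ignoring the negligible lower-tail rejection probability gives the usual closed-form inversion.)
δ = d·√(n/2) ⇒ n = 2(δ/d)² = 2 × (2.634 / 1.04)² = 12.83.
Round up to the next whole unit.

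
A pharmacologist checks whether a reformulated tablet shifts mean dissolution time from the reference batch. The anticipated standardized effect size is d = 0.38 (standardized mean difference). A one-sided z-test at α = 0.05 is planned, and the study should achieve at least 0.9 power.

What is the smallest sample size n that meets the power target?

Set Φ(δ − 1.645) = 0.9; then δ − 1.645 = Φ⁻¹(0.9) = 1.282, giving δ = 2.926.
δ = d·√n ⇒ n = (δ/d)² = (2.926 / 0.38)² = 59.31.
Rounding up, n = 60.

n = 60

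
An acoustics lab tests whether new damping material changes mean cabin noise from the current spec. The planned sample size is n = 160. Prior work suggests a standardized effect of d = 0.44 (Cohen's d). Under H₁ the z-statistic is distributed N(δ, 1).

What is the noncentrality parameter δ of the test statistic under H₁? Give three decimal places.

δ ≈ 5.566

The noncentrality parameter scales effect size by the design's sample-size factor: δ = d·√n = 0.44 × √160 = 5.5656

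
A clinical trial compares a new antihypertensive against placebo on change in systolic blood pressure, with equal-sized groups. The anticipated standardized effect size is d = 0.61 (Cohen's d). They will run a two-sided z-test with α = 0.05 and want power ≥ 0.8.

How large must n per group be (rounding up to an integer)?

For power 0.8 need Φ(δ − z_{0.025}) = 0.8, so δ = z_{0.025} + z_{0.20} = 1.960 + 0.842 = 2.802.
(For δ > 0 the lower-tail rejection region contributes negligibly to power, so the one-term inversion is standard.)
δ = d·√(n/2) ⇒ n = 2(δ/d)² = 2 × (2.802 / 0.61)² = 42.19.
Round up to the next whole unit.

n = 43 per group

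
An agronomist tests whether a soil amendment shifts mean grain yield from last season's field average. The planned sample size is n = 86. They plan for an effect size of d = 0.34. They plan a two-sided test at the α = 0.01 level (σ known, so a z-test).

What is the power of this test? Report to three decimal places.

Power ≈ 0.718

Noncentrality parameter: δ = d·√n = 0.34 × √86 = 3.1530
Critical value for a two-sided test at α = 0.01: z_{α/2} = 2.576.
Power = Φ(δ − 2.576) + Φ(−δ − 2.576) = Φ(0.577) + Φ(-5.729) = 0.7181 + 0.0000 = 0.7181.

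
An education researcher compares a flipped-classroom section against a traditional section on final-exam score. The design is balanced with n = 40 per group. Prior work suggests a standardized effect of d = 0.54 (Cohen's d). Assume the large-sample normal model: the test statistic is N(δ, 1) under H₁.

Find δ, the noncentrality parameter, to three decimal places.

δ = d·√(n/2) = 0.54 × √(40/2) = 2.4150

δ ≈ 2.415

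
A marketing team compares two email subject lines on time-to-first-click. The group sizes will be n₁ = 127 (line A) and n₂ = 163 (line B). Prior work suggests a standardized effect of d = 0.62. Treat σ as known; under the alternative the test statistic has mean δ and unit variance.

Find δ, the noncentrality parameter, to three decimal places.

The noncentrality parameter scales effect size by the design's sample-size factor: δ = d / √(1/n₁ + 1/n₂) = 0.62 / √(1/127 + 1/163) = 5.2383

δ ≈ 5.238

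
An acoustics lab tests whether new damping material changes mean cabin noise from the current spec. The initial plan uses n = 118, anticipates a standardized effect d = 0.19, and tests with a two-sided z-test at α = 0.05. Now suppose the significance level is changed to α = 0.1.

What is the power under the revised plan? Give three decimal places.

Power ≈ 0.663

δ = d·√n = 0.19 × √118 = 2.0639 (unchanged). New critical value: z_{0.05} = 1.645.
Revised power = Φ(δ − 1.645) + Φ(−δ − 1.645) = Φ(0.419) + Φ(-3.709) = 0.6624 + 0.0001 = 0.6625.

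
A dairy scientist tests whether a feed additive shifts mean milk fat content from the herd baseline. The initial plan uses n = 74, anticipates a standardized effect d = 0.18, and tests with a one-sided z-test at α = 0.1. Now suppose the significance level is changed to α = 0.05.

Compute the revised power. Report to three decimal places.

Power ≈ 0.462

δ = d·√n = 0.18 × √74 = 1.5484 (unchanged). New critical value: z_{0.05} = 1.645.
Revised power = Φ(δ − 1.645) = Φ(-0.096) = 0.4616.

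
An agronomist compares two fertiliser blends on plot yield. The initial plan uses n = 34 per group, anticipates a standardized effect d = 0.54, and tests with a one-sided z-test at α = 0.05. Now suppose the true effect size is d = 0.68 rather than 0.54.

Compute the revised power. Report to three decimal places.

Power ≈ 0.877

With d = 0.68: δ = d·√(n/2) = 0.68 × √(34/2) = 2.8037. Critical value z_{0.05} = 1.645.
Revised power = P(Z > 1.645 − δ) = Φ(1.159) = 0.8767.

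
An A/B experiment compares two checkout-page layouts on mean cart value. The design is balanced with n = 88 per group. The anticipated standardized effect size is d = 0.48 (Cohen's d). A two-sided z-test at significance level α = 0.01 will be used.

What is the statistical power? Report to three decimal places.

Noncentrality parameter: δ = d·√(n/2) = 0.48 × √(88/2) = 3.1840
Critical value for a two-sided test at α = 0.01: z_{α/2} = 2.576.
Power = Φ(δ − 2.576) + Φ(−δ − 2.576) = Φ(0.608) + Φ(-5.760) = 0.7284 + 0.0000 = 0.7284.

Power ≈ 0.728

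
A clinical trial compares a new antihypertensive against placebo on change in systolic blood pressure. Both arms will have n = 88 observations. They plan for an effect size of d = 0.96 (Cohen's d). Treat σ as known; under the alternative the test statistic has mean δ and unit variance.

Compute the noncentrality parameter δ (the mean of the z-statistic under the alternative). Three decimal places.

δ = d·√(n/2) = 0.96 × √(88/2) = 6.3679

δ ≈ 6.368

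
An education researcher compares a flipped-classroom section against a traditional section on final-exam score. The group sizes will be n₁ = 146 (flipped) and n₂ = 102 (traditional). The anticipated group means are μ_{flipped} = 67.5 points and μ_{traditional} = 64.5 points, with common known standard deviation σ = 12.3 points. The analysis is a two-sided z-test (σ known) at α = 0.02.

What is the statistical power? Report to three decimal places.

Standardized effect: d = |μ_{flipped} − μ_{traditional}| / σ = |67.5 − 64.5| / 12.3 = 0.2439
Noncentrality parameter: δ = d / √(1/n₁ + 1/n₂) = 0.2439 / √(1/146 + 1/102) = 1.8900
Two-sided α = 0.02 → critical value z_{0.01} = 2.326.
Power = Φ(δ − 2.326) + Φ(−δ − 2.326) = Φ(-0.436) + Φ(-4.216) = 0.3313 + 0.0000 = 0.3313.

Power ≈ 0.331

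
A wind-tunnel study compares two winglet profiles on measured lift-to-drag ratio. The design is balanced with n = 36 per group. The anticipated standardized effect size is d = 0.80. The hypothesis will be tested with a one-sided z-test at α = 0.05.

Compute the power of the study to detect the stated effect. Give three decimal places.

Noncentrality parameter: δ = d·√(n/2) = 0.80 × √(36/2) = 3.3941
Critical value for a one-sided test at α = 0.05: z_α = 1.645.
Power = Φ(δ − 1.645) = Φ(1.749) = 0.9599.

Power ≈ 0.960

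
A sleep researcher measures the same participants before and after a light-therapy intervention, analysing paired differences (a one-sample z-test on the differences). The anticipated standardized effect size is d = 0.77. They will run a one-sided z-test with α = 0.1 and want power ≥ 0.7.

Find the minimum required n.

n = 6

Set Φ(δ − 1.282) = 0.7; then δ − 1.282 = Φ⁻¹(0.7) = 0.524, giving δ = 1.806.
δ = d·√n ⇒ n = (δ/d)² = (1.806 / 0.77)² = 5.50.
Round up to the next whole unit.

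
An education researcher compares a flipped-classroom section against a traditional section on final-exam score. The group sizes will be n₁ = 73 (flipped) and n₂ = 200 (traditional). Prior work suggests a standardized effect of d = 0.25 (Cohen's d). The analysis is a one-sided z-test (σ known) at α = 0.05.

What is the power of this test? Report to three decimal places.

Power ≈ 0.573

Noncentrality parameter: δ = d / √(1/n₁ + 1/n₂) = 0.25 / √(1/73 + 1/200) = 1.8282
Critical value for a one-sided test at α = 0.05: z_α = 1.645.
Power = Φ(δ − 1.645) = Φ(0.183) = 0.5728.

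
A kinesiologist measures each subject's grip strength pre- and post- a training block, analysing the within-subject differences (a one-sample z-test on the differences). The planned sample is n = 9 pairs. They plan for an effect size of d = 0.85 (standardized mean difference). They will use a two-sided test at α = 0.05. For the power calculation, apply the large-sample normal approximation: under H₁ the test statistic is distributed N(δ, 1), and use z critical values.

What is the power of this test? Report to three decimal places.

Power ≈ 0.722

Noncentrality parameter: δ = d·√n = 0.85 × √9 = 2.5500
Two-sided α = 0.05 → critical value z_{0.025} = 1.960.
Power = Φ(δ − 1.960) + Φ(−δ − 1.960) = Φ(0.590) + Φ(-4.510) = 0.7224 + 0.0000 = 0.7224.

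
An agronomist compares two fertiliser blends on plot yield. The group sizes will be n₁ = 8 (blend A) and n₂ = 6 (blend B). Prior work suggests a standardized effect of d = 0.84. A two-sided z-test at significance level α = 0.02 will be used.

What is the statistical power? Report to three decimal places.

Noncentrality parameter: δ = d / √(1/n₁ + 1/n₂) = 0.84 / √(1/8 + 1/6) = 1.5554
Two-sided α = 0.02 → critical value z_{0.01} = 2.326.
Power = Φ(δ − 2.326) + Φ(−δ − 2.326) = Φ(-0.771) + Φ(-3.882) = 0.2204 + 0.0001 = 0.2204.

Power ≈ 0.220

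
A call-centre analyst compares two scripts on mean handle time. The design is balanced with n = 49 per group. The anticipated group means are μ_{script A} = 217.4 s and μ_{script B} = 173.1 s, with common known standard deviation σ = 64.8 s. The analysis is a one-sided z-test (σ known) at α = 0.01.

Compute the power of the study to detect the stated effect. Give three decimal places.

Power ≈ 0.855

Standardized effect: d = |μ_{script A} − μ_{script B}| / σ = |217.4 − 173.1| / 64.8 = 0.6836
Noncentrality parameter: δ = d·√(n/2) = 0.6836 × √(49/2) = 3.3839
Critical value for a one-sided test at α = 0.01: z_α = 2.326.
Power = P(Z > 2.326 − δ) = Φ(1.058) = 0.8549.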